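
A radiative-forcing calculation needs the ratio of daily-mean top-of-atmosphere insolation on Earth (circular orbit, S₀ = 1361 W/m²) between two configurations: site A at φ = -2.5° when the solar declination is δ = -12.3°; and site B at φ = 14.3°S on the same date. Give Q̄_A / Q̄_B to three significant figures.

— Configuration A (φ=-2.5°):
cos H₀ = −tan(-2.5°) tan(-12.300°) = -0.0095, H₀ = 1.5803 rad.
Bracket: H₀ sin φ sin δ + cos φ cos δ sin H₀ = 1.5803×-0.04362×-0.21303 + 0.99905×0.97705×0.99995 = 0.014685 + 0.976073 = 0.990758.
Q̄ = (S₀/π) × [bracket] = (1361/π) × 0.990758 = 429.22 W/m².
— Configuration B (φ=-14.3°):
cos H₀ = −tan(-14.3°) tan(-12.300°) = -0.0556, H₀ = 1.6264 rad.
Bracket: H₀ sin φ sin δ + cos φ cos δ sin H₀ = 1.6264×-0.24700×-0.21303 + 0.96902×0.97705×0.99845 = 0.085579 + 0.945313 = 1.030892.
Q̄ = (S₀/π) × [bracket] = (1361/π) × 1.030892 = 446.60 W/m².
Ratio Q̄_A / Q̄_B = 429.22 / 446.60 = 0.9611.

Q̄_A / Q̄_B ≈ 0.961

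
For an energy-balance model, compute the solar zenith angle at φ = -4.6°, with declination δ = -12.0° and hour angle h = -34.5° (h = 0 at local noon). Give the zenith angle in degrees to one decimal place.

cos θ_z = sin φ sin δ + cos φ cos δ cos h = 0.016674 + 0.803520 = 0.820194.
θ_z = arccos(0.820194) = 34.9°.

θ_z = 34.9°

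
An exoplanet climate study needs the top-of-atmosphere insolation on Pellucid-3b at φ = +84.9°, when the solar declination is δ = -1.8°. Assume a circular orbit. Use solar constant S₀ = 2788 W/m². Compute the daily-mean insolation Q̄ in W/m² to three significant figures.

cos H₀ = −tan(+84.9°) tan(-1.800°) = 0.3521, H₀ = 1.2110 rad.
Bracket: H₀ sin φ sin δ + cos φ cos δ sin H₀ = 1.2110×0.99604×-0.03141 + 0.08889×0.99951×0.93595 = -0.037887 + 0.083156 = 0.045269.
Q̄ = (S₀/π) × [bracket] = (2788/π) × 0.045269 = 40.17 W/m².

Q̄ ≈ 40.2 W/m²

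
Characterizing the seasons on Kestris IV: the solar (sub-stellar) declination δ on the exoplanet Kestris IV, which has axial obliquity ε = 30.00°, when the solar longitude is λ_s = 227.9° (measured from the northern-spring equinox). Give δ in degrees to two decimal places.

sin δ = sin ε · sin λ_s = sin 30.00° × sin 227.9° = -0.370988.
δ = arcsin(-0.370988) = -21.78°.

δ = -21.78°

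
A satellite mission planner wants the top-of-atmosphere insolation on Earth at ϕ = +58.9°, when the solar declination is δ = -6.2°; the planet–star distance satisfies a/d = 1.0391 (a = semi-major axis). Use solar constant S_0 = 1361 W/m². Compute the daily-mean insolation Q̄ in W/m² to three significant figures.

Q̄ ≈ 176 W/m²

cos h₀ = −tan(+58.9°) tan(-6.200°) = 0.1801, h₀ = 1.3897 rad.
Bracket: h₀ sin ϕ sin δ + cos ϕ cos δ sin h₀ = 1.3897×0.85627×-0.10800 + 0.51653×0.99415×0.98365 = -0.128516 + 0.505112 = 0.376596.
Inverse-square distance factor (a/d)² = 1.0391² = 1.079729.
Q̄ = (S_0/π) × 1.079729 × [bracket] = (1361/π) × 1.079729 × 0.376596 = 176.2 W/m².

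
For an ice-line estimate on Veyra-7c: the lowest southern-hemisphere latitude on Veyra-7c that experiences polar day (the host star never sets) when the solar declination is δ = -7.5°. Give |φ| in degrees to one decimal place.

Polar day requires cos H₀ = −tan φ tan δ ≤ −1, i.e. tan φ tan δ ≥ 1.
The boundary is |tan φ| · |tan δ| = 1, so |φ| = 90° − |δ| = 90° − 7.5° = 82.5° in the southern hemisphere.

|φ| = 82.5°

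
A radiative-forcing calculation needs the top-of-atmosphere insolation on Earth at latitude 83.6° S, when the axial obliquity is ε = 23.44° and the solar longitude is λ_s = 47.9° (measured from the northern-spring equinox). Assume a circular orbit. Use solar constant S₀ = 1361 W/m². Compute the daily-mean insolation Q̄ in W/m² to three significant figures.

Q̄ ≈ 0.00 W/m²

Solar declination: sin δ = sin ε · sin λ_s = sin 23.44° × sin 47.9° = 0.29515, so δ = +17.166°.
cos H₀ = −tan(-83.6°) tan(+17.166°) = 2.7540 ≥ 1 ⇒ polar night, H₀ = 0 and Q̄ = 0.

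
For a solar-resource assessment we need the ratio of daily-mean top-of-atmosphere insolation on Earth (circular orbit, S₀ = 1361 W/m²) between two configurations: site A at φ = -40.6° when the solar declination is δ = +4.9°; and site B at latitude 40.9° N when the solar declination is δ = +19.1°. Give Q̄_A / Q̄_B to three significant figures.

Q̄_A / Q̄_B ≈ 0.620

— Configuration A (φ=-40.6°):
cos H₀ = −tan(-40.6°) tan(+4.900°) = 0.0735, H₀ = 1.4973 rad.
Bracket: H₀ sin φ sin δ + cos φ cos δ sin H₀ = 1.4973×-0.65077×0.08542 + 0.75927×0.99635×0.99730 = -0.083233 + 0.754456 = 0.671223.
Q̄ = (S₀/π) × [bracket] = (1361/π) × 0.671223 = 290.79 W/m².
— Configuration B (φ=+40.9°):
cos H₀ = −tan(+40.9°) tan(+19.100°) = -0.3000, H₀ = 1.8754 rad.
Bracket: H₀ sin φ sin δ + cos φ cos δ sin H₀ = 1.8754×0.65474×0.32722 + 0.75585×0.94495×0.95395 = 0.401793 + 0.681350 = 1.083143.
Q̄ = (S₀/π) × [bracket] = (1361/π) × 1.083143 = 469.24 W/m².
Ratio Q̄_A / Q̄_B = 290.79 / 469.24 = 0.6197.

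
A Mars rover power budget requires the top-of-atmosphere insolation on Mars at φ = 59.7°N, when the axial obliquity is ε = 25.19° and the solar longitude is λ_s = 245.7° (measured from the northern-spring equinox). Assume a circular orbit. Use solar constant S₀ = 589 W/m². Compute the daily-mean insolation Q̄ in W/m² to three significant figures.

Solar declination: sin δ = sin ε · sin λ_s = sin 25.19° × sin 245.7° = -0.38791, so δ = -22.825°.
cos H₀ = −tan(+59.7°) tan(-22.825°) = 0.7202, H₀ = 0.7667 rad.
Bracket: H₀ sin φ sin δ + cos φ cos δ sin H₀ = 0.7667×0.86340×-0.38791 + 0.50453×0.92170×0.69374 = -0.256784 + 0.322607 = 0.065823.
Q̄ = (S₀/π) × [bracket] = (589/π) × 0.065823 = 12.34 W/m².

Q̄ ≈ 12.3 W/m²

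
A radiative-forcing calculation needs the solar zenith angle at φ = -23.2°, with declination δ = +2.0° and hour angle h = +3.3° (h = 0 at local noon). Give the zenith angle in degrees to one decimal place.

θ_z = 25.4°

cos θ_z = sin φ sin δ + cos φ cos δ cos h = -0.013748 + 0.917052 = 0.903304.
θ_z = arccos(0.903304) = 25.4°.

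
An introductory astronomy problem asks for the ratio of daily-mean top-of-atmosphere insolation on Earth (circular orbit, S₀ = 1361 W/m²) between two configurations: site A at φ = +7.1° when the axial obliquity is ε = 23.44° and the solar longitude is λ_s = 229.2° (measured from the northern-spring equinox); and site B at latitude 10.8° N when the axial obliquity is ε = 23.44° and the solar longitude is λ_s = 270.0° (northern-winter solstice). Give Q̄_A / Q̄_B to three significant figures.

— Configuration A (φ=+7.1°):
Solar declination: sin δ = sin ε · sin λ_s = sin 23.44° × sin 229.2° = -0.30112, so δ = -17.525°.
cos H₀ = −tan(+7.1°) tan(-17.525°) = 0.0393, H₀ = 1.5315 rad.
Bracket: H₀ sin φ sin δ + cos φ cos δ sin H₀ = 1.5315×0.12360×-0.30112 + 0.99233×0.95359×0.99923 = -0.057000 + 0.945547 = 0.888547.
Q̄ = (S₀/π) × [bracket] = (1361/π) × 0.888547 = 384.94 W/m².
— Configuration B (φ=+10.8°):
Solar declination: sin δ = sin ε · sin λ_s = sin 23.44° × sin 270.0° = -0.39779, so δ = -23.440°.
cos H₀ = −tan(+10.8°) tan(-23.440°) = 0.0827, H₀ = 1.4880 rad.
Bracket: H₀ sin φ sin δ + cos φ cos δ sin H₀ = 1.4880×0.18738×-0.39779 + 0.98229×0.91748×0.99657 = -0.110912 + 0.898140 = 0.787228.
Q̄ = (S₀/π) × [bracket] = (1361/π) × 0.787228 = 341.04 W/m².
Ratio Q̄_A / Q̄_B = 384.94 / 341.04 = 1.129.

Q̄_A / Q̄_B ≈ 1.13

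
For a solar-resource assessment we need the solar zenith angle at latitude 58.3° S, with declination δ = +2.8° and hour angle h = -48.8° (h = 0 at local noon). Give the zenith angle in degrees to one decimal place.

cos θ_z = sin φ sin δ + cos φ cos δ cos h = -0.041562 + 0.345709 = 0.304147.
θ_z = arccos(0.304147) = 72.3°.

θ_z = 72.3°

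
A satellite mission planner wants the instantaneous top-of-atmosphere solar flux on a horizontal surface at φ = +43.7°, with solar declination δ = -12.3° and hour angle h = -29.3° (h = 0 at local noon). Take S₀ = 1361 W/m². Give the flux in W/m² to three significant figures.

638 W/m²

cos θ_z = sin φ sin δ + cos φ cos δ cos h = -0.147179 + 0.616005 = 0.468826.
Flux = S₀ · cos θ_z = 1361 × 0.468826 = 638.1 W/m².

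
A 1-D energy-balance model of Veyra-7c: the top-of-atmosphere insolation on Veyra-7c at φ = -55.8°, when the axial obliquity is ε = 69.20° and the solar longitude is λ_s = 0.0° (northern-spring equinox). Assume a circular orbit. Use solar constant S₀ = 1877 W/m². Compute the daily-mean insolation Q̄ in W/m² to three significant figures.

Q̄ ≈ 336 W/m²

Solar declination: sin δ = sin ε · sin λ_s = sin 69.20° × sin 0.0° = 0.00000, so δ = +0.000°.
cos H₀ = −tan(-55.8°) tan(+0.000°) = 0.0000, H₀ = 1.5708 rad.
Bracket: H₀ sin φ sin δ + cos φ cos δ sin H₀ = 1.5708×-0.82708×0.00000 + 0.56208×1.00000×1.00000 = -0.000000 + 0.562080 = 0.562080.
Q̄ = (S₀/π) × [bracket] = (1877/π) × 0.562080 = 335.8 W/m².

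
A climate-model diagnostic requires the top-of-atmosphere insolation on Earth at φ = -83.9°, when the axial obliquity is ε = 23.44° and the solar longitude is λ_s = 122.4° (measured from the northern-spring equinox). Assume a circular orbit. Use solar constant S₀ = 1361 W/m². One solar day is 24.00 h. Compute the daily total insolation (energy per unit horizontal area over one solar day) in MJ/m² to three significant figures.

Solar declination: sin δ = sin ε · sin λ_s = sin 23.44° × sin 122.4° = 0.33586, so δ = +19.625°.
cos H₀ = −tan(-83.9°) tan(+19.625°) = 3.3366 ≥ 1 ⇒ polar night, H₀ = 0 and Q̄ = 0.
Daily total = Q̄ × 24.00 h × 3600 s/h = 0.00 MJ/m².

0.00 MJ/m²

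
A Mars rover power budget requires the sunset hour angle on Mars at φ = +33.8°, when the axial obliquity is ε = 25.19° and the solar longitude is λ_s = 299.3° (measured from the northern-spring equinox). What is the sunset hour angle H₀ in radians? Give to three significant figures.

Solar declination: sin δ = sin ε · sin λ_s = sin 25.19° × sin 299.3° = -0.37117, so δ = -21.788°.
cos H₀ = −tan φ · tan δ = −tan(+33.8°) × tan(-21.788°) = 0.2676, so H₀ = 1.2999 rad = 74.48°.

H₀ = 1.30 rad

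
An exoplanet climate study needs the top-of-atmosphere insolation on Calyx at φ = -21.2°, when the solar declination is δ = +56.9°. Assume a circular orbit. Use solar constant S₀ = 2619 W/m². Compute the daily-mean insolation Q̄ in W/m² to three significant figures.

Q̄ ≈ 105 W/m²

cos H₀ = −tan(-21.2°) tan(+56.900°) = 0.5950, H₀ = 0.9335 rad.
Bracket: H₀ sin φ sin δ + cos φ cos δ sin H₀ = 0.9335×-0.36162×0.83772 + 0.93232×0.54610×0.80373 = -0.282791 + 0.409211 = 0.126420.
Q̄ = (S₀/π) × [bracket] = (2619/π) × 0.126420 = 105.4 W/m².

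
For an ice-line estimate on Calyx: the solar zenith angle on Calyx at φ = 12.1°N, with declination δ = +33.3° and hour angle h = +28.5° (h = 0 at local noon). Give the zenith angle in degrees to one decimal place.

cos θ_z = sin φ sin δ + cos φ cos δ cos h = 0.115085 + 0.718203 = 0.833288.
θ_z = arccos(0.833288) = 33.6°.

θ_z = 33.6°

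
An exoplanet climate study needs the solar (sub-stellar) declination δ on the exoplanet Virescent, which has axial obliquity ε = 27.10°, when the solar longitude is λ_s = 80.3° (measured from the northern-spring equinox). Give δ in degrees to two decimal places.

sin δ = sin ε · sin λ_s = sin 27.10° × sin 80.3° = 0.449032.
δ = arcsin(0.449032) = +26.68°.

δ = +26.68°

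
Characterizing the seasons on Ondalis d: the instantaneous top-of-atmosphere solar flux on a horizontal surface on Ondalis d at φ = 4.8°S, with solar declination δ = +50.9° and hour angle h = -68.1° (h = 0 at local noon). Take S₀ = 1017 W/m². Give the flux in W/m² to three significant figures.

172 W/m²

cos θ_z = sin φ sin δ + cos φ cos δ cos h = -0.064938 + 0.234409 = 0.169471.
Flux = S₀ · cos θ_z = 1017 × 0.169471 = 172.4 W/m².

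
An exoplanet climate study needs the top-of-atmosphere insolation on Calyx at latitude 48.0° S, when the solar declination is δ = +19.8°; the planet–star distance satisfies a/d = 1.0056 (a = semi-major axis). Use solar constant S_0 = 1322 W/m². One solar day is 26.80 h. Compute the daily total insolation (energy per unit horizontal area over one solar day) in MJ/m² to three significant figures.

cos h₀ = −tan(-48.0°) tan(+19.800°) = 0.3998, h₀ = 1.1594 rad.
Bracket: h₀ sin ϕ sin δ + cos ϕ cos δ sin h₀ = 1.1594×-0.74314×0.33874 + 0.66913×0.94088×0.91658 = -0.291857 + 0.577052 = 0.285195.
Inverse-square distance factor (a/d)² = 1.0056² = 1.011231.
Q̄ = (S_0/π) × 1.011231 × [bracket] = (1322/π) × 1.011231 × 0.285195 = 121.36 W/m².
Daily total = Q̄ × 26.80 h × 3600 s/h = 121.36 × 26.80 × 3600 / 10⁶ = 11.71 MJ/m².

11.7 MJ/m²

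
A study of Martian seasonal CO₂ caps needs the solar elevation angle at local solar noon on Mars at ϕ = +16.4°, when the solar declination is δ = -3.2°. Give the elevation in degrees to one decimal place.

At local noon the hour angle is zero, so the zenith angle equals |ϕ − δ| = |+16.4° − (-3.200°)| = 19.600°.
Elevation = 90° − 19.600° = 70.4°.

70.4°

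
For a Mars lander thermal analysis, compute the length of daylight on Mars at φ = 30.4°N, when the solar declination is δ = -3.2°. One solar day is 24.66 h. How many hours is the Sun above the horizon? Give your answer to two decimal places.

cos H₀ = −tan φ · tan δ = −tan(+30.4°) × tan(-3.200°) = 0.0328, so H₀ = 1.5380 rad = 88.12°.
Daylight = 2H₀/(2π) × 24.66 h = (1.5380/π) × 24.66 = 12.07 h.

12.07 h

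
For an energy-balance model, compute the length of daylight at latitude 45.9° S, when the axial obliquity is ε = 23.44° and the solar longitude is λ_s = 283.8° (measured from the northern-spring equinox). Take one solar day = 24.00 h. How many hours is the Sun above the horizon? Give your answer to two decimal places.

Solar declination: sin δ = sin ε · sin λ_s = sin 23.44° × sin 283.8° = -0.38631, so δ = -22.725°.
cos H₀ = −tan φ · tan δ = −tan(-45.9°) × tan(-22.725°) = -0.4322, so H₀ = 2.0177 rad = 115.61°.
Daylight = 2H₀/(2π) × 24.00 h = (2.0177/π) × 24.00 = 15.41 h.

15.41 h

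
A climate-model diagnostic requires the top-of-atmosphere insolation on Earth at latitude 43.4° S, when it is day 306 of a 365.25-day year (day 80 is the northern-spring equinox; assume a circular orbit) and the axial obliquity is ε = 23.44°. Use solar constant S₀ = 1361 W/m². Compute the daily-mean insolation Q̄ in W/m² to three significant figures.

Q̄ ≈ 440 W/m²

Solar longitude: λ_s = 360° × (306 − 80)/365.25 = 222.752°.
sin δ = sin 23.44° × sin 222.752° = -0.27003, so δ = -15.666°.
cos H₀ = −tan(-43.4°) tan(-15.666°) = -0.2652, H₀ = 1.8392 rad.
Bracket: H₀ sin φ sin δ + cos φ cos δ sin H₀ = 1.8392×-0.68709×-0.27003 + 0.72657×0.96285×0.96419 = 0.341236 + 0.674526 = 1.015762.
Q̄ = (S₀/π) × [bracket] = (1361/π) × 1.015762 = 440.0 W/m².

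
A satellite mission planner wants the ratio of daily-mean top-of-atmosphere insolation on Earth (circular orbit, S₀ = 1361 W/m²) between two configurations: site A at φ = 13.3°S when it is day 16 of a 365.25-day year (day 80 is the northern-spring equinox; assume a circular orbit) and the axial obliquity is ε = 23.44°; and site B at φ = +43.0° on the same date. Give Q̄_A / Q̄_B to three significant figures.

Q̄_A / Q̄_B ≈ 3.00

— Configuration A (φ=-13.3°):
Solar longitude: λ_s = 360° × (16 − 80)/365.25 = -63.080°, i.e. -63.080° + 360° = 296.920°.
sin δ = sin 23.44° × sin 296.920° = -0.35468, so δ = -20.774°.
cos H₀ = −tan(-13.3°) tan(-20.774°) = -0.0897, H₀ = 1.6606 rad.
Bracket: H₀ sin φ sin δ + cos φ cos δ sin H₀ = 1.6606×-0.23005×-0.35468 + 0.97318×0.93499×0.99597 = 0.135495 + 0.906247 = 1.041742.
Q̄ = (S₀/π) × [bracket] = (1361/π) × 1.041742 = 451.30 W/m².
— Configuration B (φ=+43.0°):
cos H₀ = −tan(+43.0°) tan(-20.774°) = 0.3537, H₀ = 1.2092 rad.
Bracket: H₀ sin φ sin δ + cos φ cos δ sin H₀ = 1.2092×0.68200×-0.35468 + 0.73135×0.93499×0.93534 = -0.292496 + 0.639590 = 0.347094.
Q̄ = (S₀/π) × [bracket] = (1361/π) × 0.347094 = 150.37 W/m².
Ratio Q̄_A / Q̄_B = 451.30 / 150.37 = 3.001.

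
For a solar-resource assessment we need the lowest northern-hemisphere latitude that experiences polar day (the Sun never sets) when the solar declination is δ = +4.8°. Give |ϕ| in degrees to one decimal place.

Polar day requires cos h₀ = −tan ϕ tan δ ≤ −1, i.e. tan ϕ tan δ ≥ 1.
The boundary is |tan ϕ| · |tan δ| = 1, so |ϕ| = 90° − |δ| = 90° − 4.8° = 85.2° in the northern hemisphere.

|ϕ| = 85.2°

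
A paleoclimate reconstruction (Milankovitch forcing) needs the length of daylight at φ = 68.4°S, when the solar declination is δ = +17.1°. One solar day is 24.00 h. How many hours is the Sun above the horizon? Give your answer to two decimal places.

cos H₀ = −tan φ · tan δ = −tan(-68.4°) × tan(+17.100°) = 0.7770, so H₀ = 0.6809 rad = 39.01°.
Daylight = 2H₀/(2π) × 24.00 h = (0.6809/π) × 24.00 = 5.20 h.

5.20 h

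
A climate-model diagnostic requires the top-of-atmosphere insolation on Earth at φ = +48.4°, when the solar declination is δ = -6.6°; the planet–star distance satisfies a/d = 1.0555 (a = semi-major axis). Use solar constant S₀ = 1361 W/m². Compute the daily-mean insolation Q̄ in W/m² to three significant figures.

cos H₀ = −tan(+48.4°) tan(-6.600°) = 0.1303, H₀ = 1.4401 rad.
Bracket: H₀ sin φ sin δ + cos φ cos δ sin H₀ = 1.4401×0.74780×-0.11494 + 0.66393×0.99337×0.99147 = -0.123780 + 0.653902 = 0.530122.
Inverse-square distance factor (a/d)² = 1.0555² = 1.114080.
Q̄ = (S₀/π) × 1.114080 × [bracket] = (1361/π) × 1.114080 × 0.530122 = 255.9 W/m².

Q̄ ≈ 256 W/m²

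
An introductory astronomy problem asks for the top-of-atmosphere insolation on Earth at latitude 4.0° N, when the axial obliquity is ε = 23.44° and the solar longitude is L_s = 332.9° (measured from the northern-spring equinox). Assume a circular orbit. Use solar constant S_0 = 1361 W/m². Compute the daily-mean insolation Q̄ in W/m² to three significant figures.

Q̄ ≈ 416 W/m²

Solar declination: sin δ = sin ε · sin L_s = sin 23.44° × sin 332.9° = -0.18121, so δ = -10.440°.
cos h₀ = −tan(+4.0°) tan(-10.440°) = 0.0129, h₀ = 1.5579 rad.
Bracket: h₀ sin ϕ sin δ + cos ϕ cos δ sin h₀ = 1.5579×0.06976×-0.18121 + 0.99756×0.98344×0.99992 = -0.019694 + 0.980962 = 0.961268.
Q̄ = (S_0/π) × [bracket] = (1361/π) × 0.961268 = 416.4 W/m².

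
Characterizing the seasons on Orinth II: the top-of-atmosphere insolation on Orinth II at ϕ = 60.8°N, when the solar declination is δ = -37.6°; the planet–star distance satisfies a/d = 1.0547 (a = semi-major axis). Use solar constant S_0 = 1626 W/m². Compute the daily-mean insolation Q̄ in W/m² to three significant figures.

Q̄ ≈ 0.00 W/m²

cos h₀ = −tan(+60.8°) tan(-37.600°) = 1.3779 ≥ 1 ⇒ polar night, h₀ = 0 and Q̄ = 0.
Inverse-square distance factor (a/d)² = 1.0547² = 1.112392.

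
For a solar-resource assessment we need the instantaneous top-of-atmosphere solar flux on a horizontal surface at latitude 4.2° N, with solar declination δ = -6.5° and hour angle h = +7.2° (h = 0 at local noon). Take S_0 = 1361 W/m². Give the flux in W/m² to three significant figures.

1.33e+03 W/m²

cos θ_z = sin ϕ sin δ + cos ϕ cos δ cos h = -0.008291 + 0.983090 = 0.974799.
Flux = S_0 · cos θ_z = 1361 × 0.974799 = 1327 W/m².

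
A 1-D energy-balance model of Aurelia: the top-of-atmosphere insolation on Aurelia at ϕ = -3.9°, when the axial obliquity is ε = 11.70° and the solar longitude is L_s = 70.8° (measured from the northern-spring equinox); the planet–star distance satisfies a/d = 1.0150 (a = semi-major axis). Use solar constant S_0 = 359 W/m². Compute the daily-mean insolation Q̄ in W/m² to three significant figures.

Solar declination: sin δ = sin ε · sin L_s = sin 11.70° × sin 70.8° = 0.19151, so δ = +11.041°.
cos h₀ = −tan(-3.9°) tan(+11.041°) = 0.0133, h₀ = 1.5575 rad.
Bracket: h₀ sin ϕ sin δ + cos ϕ cos δ sin h₀ = 1.5575×-0.06802×0.19151 + 0.99768×0.98149×0.99991 = -0.020289 + 0.979125 = 0.958836.
Inverse-square distance factor (a/d)² = 1.0150² = 1.030225.
Q̄ = (S_0/π) × 1.030225 × [bracket] = (359/π) × 1.030225 × 0.958836 = 112.9 W/m².

Q̄ ≈ 113 W/m²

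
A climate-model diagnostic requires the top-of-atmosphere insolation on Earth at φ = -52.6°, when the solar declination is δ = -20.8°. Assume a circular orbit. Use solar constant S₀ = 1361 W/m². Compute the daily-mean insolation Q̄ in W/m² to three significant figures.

cos H₀ = −tan(-52.6°) tan(-20.800°) = -0.4968, H₀ = 2.0908 rad.
Bracket: H₀ sin φ sin δ + cos φ cos δ sin H₀ = 2.0908×-0.79441×-0.35511 + 0.60738×0.93483×0.86784 = 0.589821 + 0.492757 = 1.082578.
Q̄ = (S₀/π) × [bracket] = (1361/π) × 1.082578 = 469.0 W/m².

Q̄ ≈ 469 W/m²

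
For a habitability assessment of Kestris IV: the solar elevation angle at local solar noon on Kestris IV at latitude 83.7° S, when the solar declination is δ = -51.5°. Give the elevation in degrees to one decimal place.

57.8°

At local noon the hour angle is zero, so the zenith angle equals |ϕ − δ| = |-83.7° − (-51.500°)| = 32.200°.
Elevation = 90° − 32.200° = 57.8°.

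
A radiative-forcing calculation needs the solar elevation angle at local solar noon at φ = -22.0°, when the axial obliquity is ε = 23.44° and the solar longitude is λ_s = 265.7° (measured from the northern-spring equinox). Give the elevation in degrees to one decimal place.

88.6°

Solar declination: sin δ = sin ε · sin λ_s = sin 23.44° × sin 265.7° = -0.39667, so δ = -23.370°.
At local noon the hour angle is zero, so the zenith angle equals |φ − δ| = |-22.0° − (-23.370°)| = 1.370°.
Elevation = 90° − 1.370° = 88.6°.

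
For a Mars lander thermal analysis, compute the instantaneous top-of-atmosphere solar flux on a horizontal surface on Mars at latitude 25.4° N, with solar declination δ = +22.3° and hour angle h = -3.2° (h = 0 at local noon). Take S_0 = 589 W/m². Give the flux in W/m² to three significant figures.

cos θ_z = sin ϕ sin δ + cos ϕ cos δ cos h = 0.162762 + 0.834471 = 0.997233.
Flux = S_0 · cos θ_z = 589 × 0.997233 = 587.4 W/m².

587 W/m²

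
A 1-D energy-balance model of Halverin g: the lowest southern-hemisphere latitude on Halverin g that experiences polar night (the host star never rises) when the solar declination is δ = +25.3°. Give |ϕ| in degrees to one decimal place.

Polar night requires cos h₀ = −tan ϕ tan δ ≥ 1, i.e. tan ϕ tan δ ≤ −1.
The boundary is |tan ϕ| · |tan δ| = 1, so |ϕ| = 90° − |δ| = 90° − 25.3° = 64.7° in the southern hemisphere.

|ϕ| = 64.7°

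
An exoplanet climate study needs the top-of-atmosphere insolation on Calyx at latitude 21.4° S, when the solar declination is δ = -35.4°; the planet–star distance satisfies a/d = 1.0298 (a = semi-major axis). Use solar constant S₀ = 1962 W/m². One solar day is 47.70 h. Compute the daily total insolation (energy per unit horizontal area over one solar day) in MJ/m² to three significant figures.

127 MJ/m²

cos H₀ = −tan(-21.4°) tan(-35.400°) = -0.2785, H₀ = 1.8530 rad.
Bracket: H₀ sin φ sin δ + cos φ cos δ sin H₀ = 1.8530×-0.36488×-0.57928 + 0.93106×0.81513×0.96043 = 0.391664 + 0.728904 = 1.120568.
Inverse-square distance factor (a/d)² = 1.0298² = 1.060488.
Q̄ = (S₀/π) × 1.060488 × [bracket] = (1962/π) × 1.060488 × 1.120568 = 742.15 W/m².
Daily total = Q̄ × 47.70 h × 3600 s/h = 742.15 × 47.70 × 3600 / 10⁶ = 127.4 MJ/m².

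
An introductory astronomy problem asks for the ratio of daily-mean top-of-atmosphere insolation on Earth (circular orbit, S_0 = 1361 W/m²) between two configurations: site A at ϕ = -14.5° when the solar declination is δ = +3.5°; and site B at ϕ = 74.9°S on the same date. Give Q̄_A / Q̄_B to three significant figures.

Q̄_A / Q̄_B ≈ 5.41

— Configuration A (ϕ=-14.5°):
cos h₀ = −tan(-14.5°) tan(+3.500°) = 0.0158, h₀ = 1.5550 rad.
Bracket: h₀ sin ϕ sin δ + cos ϕ cos δ sin h₀ = 1.5550×-0.25038×0.06105 + 0.96815×0.99813×0.99987 = -0.023769 + 0.966214 = 0.942445.
Q̄ = (S_0/π) × [bracket] = (1361/π) × 0.942445 = 408.29 W/m².
— Configuration B (ϕ=-74.9°):
cos h₀ = −tan(-74.9°) tan(+3.500°) = 0.2267, h₀ = 1.3421 rad.
Bracket: h₀ sin ϕ sin δ + cos ϕ cos δ sin h₀ = 1.3421×-0.96547×0.06105 + 0.26050×0.99813×0.97397 = -0.079106 + 0.253245 = 0.174139.
Q̄ = (S_0/π) × [bracket] = (1361/π) × 0.174139 = 75.440 W/m².
Ratio Q̄_A / Q̄_B = 408.29 / 75.440 = 5.412.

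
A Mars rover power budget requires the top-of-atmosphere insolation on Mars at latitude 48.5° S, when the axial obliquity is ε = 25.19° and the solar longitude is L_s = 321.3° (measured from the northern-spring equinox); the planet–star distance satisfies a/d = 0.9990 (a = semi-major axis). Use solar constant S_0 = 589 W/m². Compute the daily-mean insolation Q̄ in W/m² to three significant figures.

Q̄ ≈ 184 W/m²

Solar declination: sin δ = sin ε · sin L_s = sin 25.19° × sin 321.3° = -0.26612, so δ = -15.433°.
cos h₀ = −tan(-48.5°) tan(-15.433°) = -0.3120, h₀ = 1.8881 rad.
Bracket: h₀ sin ϕ sin δ + cos ϕ cos δ sin h₀ = 1.8881×-0.74896×-0.26612 + 0.66262×0.96394×0.95007 = 0.376323 + 0.606834 = 0.983157.
Inverse-square distance factor (a/d)² = 0.9990² = 0.998001.
Q̄ = (S_0/π) × 0.998001 × [bracket] = (589/π) × 0.998001 × 0.983157 = 184.0 W/m².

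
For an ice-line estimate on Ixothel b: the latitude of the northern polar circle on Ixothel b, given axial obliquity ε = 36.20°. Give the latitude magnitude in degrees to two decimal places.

53.80°

The polar circle is the lowest latitude that experiences at least one full rotation of continuous daylight at the northern-summer solstice; it lies at |φ| = 90° − ε = 90° − 36.20° = 53.80°.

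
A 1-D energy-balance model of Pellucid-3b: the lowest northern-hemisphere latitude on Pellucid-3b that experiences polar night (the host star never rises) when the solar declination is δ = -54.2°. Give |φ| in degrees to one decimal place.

Polar night requires cos H₀ = −tan φ tan δ ≥ 1, i.e. tan φ tan δ ≤ −1.
The boundary is |tan φ| · |tan δ| = 1, so |φ| = 90° − |δ| = 90° − 54.2° = 35.8° in the northern hemisphere.

|φ| = 35.8°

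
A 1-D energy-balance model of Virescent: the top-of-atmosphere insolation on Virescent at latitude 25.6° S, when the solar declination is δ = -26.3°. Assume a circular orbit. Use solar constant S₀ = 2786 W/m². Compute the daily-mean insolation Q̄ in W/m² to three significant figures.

Q̄ ≈ 1.00e+03 W/m²

cos H₀ = −tan(-25.6°) tan(-26.300°) = -0.2368, H₀ = 1.8099 rad.
Bracket: H₀ sin φ sin δ + cos φ cos δ sin H₀ = 1.8099×-0.43209×-0.44307 + 0.90183×0.89649×0.97156 = 0.346498 + 0.785488 = 1.131986.
Q̄ = (S₀/π) × [bracket] = (2786/π) × 1.131986 = 1004 W/m².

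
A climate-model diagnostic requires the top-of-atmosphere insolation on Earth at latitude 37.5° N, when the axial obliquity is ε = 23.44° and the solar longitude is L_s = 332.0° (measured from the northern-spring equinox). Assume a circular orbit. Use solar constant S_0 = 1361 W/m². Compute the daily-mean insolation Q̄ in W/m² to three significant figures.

Solar declination: sin δ = sin ε · sin L_s = sin 23.44° × sin 332.0° = -0.18675, so δ = -10.763°.
cos h₀ = −tan(+37.5°) tan(-10.763°) = 0.1459, h₀ = 1.4244 rad.
Bracket: h₀ sin ϕ sin δ + cos ϕ cos δ sin h₀ = 1.4244×0.60876×-0.18675 + 0.79335×0.98241×0.98930 = -0.161934 + 0.771055 = 0.609121.
Q̄ = (S_0/π) × [bracket] = (1361/π) × 0.609121 = 263.9 W/m².

Q̄ ≈ 264 W/m²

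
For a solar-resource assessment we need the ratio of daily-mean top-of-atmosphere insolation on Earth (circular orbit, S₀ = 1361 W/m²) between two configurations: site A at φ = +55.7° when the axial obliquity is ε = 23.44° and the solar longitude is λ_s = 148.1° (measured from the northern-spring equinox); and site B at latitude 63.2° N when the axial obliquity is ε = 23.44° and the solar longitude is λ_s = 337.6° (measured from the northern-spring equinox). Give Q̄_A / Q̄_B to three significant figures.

— Configuration A (φ=+55.7°):
Solar declination: sin δ = sin ε · sin λ_s = sin 23.44° × sin 148.1° = 0.21021, so δ = +12.134°.
cos H₀ = −tan(+55.7°) tan(+12.134°) = -0.3152, H₀ = 1.8915 rad.
Bracket: H₀ sin φ sin δ + cos φ cos δ sin H₀ = 1.8915×0.82610×0.21021 + 0.56353×0.97766×0.94903 = 0.328467 + 0.522859 = 0.851326.
Q̄ = (S₀/π) × [bracket] = (1361/π) × 0.851326 = 368.81 W/m².
— Configuration B (φ=+63.2°):
Solar declination: sin δ = sin ε · sin λ_s = sin 23.44° × sin 337.6° = -0.15159, so δ = -8.719°.
cos H₀ = −tan(+63.2°) tan(-8.719°) = 0.3036, H₀ = 1.2623 rad.
Bracket: H₀ sin φ sin δ + cos φ cos δ sin H₀ = 1.2623×0.89259×-0.15159 + 0.45088×0.98844×0.95280 = -0.170799 + 0.424632 = 0.253833.
Q̄ = (S₀/π) × [bracket] = (1361/π) × 0.253833 = 109.97 W/m².
Ratio Q̄_A / Q̄_B = 368.81 / 109.97 = 3.354.

Q̄_A / Q̄_B ≈ 3.35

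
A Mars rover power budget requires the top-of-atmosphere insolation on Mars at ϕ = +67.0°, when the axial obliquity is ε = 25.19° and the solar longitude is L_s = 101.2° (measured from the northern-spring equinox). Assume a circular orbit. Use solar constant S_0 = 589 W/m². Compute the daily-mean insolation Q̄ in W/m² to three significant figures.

Q̄ ≈ 226 W/m²

Solar declination: sin δ = sin ε · sin L_s = sin 25.19° × sin 101.2° = 0.41752, so δ = +24.678°.
cos h₀ = −tan(+67.0°) tan(+24.678°) = -1.0825 ≤ −1 ⇒ polar day, h₀ = π.
Bracket: h₀ sin ϕ sin δ + cos ϕ cos δ sin h₀ = 3.1416×0.92050×0.41752 + 0.39073×0.90867×0.00000 = 1.207402 + 0.000000 = 1.207402.
Q̄ = (S_0/π) × [bracket] = (589/π) × 1.207402 = 226.4 W/m².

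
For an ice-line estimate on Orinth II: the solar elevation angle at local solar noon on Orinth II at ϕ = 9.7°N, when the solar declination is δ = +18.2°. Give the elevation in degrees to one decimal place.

At local noon the hour angle is zero, so the zenith angle equals |ϕ − δ| = |+9.7° − (+18.200°)| = 8.500°.
Elevation = 90° − 8.500° = 81.5°.

81.5°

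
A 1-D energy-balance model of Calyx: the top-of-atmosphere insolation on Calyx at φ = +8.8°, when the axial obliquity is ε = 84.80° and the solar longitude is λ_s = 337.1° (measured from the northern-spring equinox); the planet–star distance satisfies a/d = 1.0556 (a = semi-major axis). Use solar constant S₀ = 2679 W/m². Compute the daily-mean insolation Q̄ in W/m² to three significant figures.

Solar declination: sin δ = sin ε · sin λ_s = sin 84.80° × sin 337.1° = -0.38752, so δ = -22.800°.
cos H₀ = −tan(+8.8°) tan(-22.800°) = 0.0651, H₀ = 1.5057 rad.
Bracket: H₀ sin φ sin δ + cos φ cos δ sin H₀ = 1.5057×0.15299×-0.38752 + 0.98823×0.92186×0.99788 = -0.089268 + 0.909078 = 0.819810.
Inverse-square distance factor (a/d)² = 1.0556² = 1.114291.
Q̄ = (S₀/π) × 1.114291 × [bracket] = (2679/π) × 1.114291 × 0.819810 = 779.0 W/m².

Q̄ ≈ 779 W/m²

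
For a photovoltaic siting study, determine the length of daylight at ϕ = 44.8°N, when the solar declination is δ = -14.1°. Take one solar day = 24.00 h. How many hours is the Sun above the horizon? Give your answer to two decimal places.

10.07 h

cos h₀ = −tan ϕ · tan δ = −tan(+44.8°) × tan(-14.100°) = 0.2494, so h₀ = 1.3187 rad = 75.56°.
Daylight = 2h₀/(2π) × 24.00 h = (1.3187/π) × 24.00 = 10.07 h.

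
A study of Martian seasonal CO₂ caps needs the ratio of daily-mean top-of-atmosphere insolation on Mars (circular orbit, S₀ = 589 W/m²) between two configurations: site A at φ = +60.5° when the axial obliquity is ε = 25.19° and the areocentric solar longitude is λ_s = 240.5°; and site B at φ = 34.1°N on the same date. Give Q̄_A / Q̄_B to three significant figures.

— Configuration A (φ=+60.5°):
sin δ = sin 25.19° × sin 240.5° = -0.37044, so δ = -21.743°.
cos H₀ = −tan(+60.5°) tan(-21.743°) = 0.7049, H₀ = 0.7885 rad.
Bracket: H₀ sin φ sin δ + cos φ cos δ sin H₀ = 0.7885×0.87036×-0.37044 + 0.49242×0.92886×0.70930 = -0.254225 + 0.324426 = 0.070201.
Q̄ = (S₀/π) × [bracket] = (589/π) × 0.070201 = 13.162 W/m².
— Configuration B (φ=+34.1°):
cos H₀ = −tan(+34.1°) tan(-21.743°) = 0.2700, H₀ = 1.2974 rad.
Bracket: H₀ sin φ sin δ + cos φ cos δ sin H₀ = 1.2974×0.56064×-0.37044 + 0.82806×0.92886×0.96286 = -0.269449 + 0.740586 = 0.471137.
Q̄ = (S₀/π) × [bracket] = (589/π) × 0.471137 = 88.331 W/m².
Ratio Q̄_A / Q̄_B = 13.162 / 88.331 = 0.1490.

Q̄_A / Q̄_B ≈ 0.149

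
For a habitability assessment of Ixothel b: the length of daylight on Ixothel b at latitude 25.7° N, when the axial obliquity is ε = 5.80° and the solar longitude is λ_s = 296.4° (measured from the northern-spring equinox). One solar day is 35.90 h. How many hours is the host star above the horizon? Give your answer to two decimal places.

Solar declination: sin δ = sin ε · sin λ_s = sin 5.80° × sin 296.4° = -0.09052, so δ = -5.193°.
cos H₀ = −tan φ · tan δ = −tan(+25.7°) × tan(-5.193°) = 0.0437, so H₀ = 1.5270 rad = 87.49°.
Daylight = 2H₀/(2π) × 35.90 h = (1.5270/π) × 35.90 = 17.45 h.

17.45 h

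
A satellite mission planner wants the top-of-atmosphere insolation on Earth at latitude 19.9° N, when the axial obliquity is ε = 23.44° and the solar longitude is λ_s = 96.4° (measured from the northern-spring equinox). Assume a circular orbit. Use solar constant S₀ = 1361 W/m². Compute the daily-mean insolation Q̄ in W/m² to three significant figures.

Solar declination: sin δ = sin ε · sin λ_s = sin 23.44° × sin 96.4° = 0.39531, so δ = +23.285°.
cos H₀ = −tan(+19.9°) tan(+23.285°) = -0.1558, H₀ = 1.7272 rad.
Bracket: H₀ sin φ sin δ + cos φ cos δ sin H₀ = 1.7272×0.34038×0.39531 + 0.94029×0.91855×0.98779 = 0.232404 + 0.853158 = 1.085562.
Q̄ = (S₀/π) × [bracket] = (1361/π) × 1.085562 = 470.3 W/m².

Q̄ ≈ 470 W/m²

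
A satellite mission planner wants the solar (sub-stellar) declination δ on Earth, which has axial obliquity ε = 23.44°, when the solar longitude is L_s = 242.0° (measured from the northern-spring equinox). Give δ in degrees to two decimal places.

sin δ = sin ε · sin L_s = sin 23.44° × sin 242.0° = -0.351226.
δ = arcsin(-0.351226) = -20.56°.

δ = -20.56°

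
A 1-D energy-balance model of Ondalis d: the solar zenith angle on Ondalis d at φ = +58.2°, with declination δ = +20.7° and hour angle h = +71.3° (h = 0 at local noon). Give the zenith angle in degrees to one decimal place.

θ_z = 62.7°

cos θ_z = sin φ sin δ + cos φ cos δ cos h = 0.300416 + 0.158042 = 0.458458.
θ_z = arccos(0.458458) = 62.7°.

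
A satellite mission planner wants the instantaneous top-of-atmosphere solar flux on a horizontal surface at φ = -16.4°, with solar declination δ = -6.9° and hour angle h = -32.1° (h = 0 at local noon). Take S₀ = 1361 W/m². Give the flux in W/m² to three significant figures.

cos θ_z = sin φ sin δ + cos φ cos δ cos h = 0.033920 + 0.806770 = 0.840690.
Flux = S₀ · cos θ_z = 1361 × 0.840690 = 1144 W/m².

1.14e+03 W/m²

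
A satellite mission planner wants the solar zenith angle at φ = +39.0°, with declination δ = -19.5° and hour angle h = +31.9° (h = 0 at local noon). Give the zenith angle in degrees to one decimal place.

θ_z = 65.7°

cos θ_z = sin φ sin δ + cos φ cos δ cos h = -0.210071 + 0.621931 = 0.411860.
θ_z = arccos(0.411860) = 65.7°.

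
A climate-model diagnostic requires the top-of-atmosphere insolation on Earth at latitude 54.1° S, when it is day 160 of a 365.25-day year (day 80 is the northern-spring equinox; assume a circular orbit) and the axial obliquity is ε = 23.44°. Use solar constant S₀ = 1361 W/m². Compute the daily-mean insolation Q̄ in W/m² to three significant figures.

Q̄ ≈ 60.1 W/m²

Solar longitude: λ_s = 360° × (160 − 80)/365.25 = 78.850°.
sin δ = sin 23.44° × sin 78.850° = 0.39028, so δ = +22.972°.
cos H₀ = −tan(-54.1°) tan(+22.972°) = 0.5856, H₀ = 0.9452 rad.
Bracket: H₀ sin φ sin δ + cos φ cos δ sin H₀ = 0.9452×-0.81004×0.39028 + 0.58637×0.92070×0.81061 = -0.298818 + 0.437625 = 0.138807.
Q̄ = (S₀/π) × [bracket] = (1361/π) × 0.138807 = 60.13 W/m².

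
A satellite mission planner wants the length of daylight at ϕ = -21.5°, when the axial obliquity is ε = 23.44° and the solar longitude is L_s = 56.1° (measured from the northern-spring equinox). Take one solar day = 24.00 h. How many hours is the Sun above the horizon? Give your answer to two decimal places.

10.94 h

Solar declination: sin δ = sin ε · sin L_s = sin 23.44° × sin 56.1° = 0.33017, so δ = +19.279°.
cos h₀ = −tan ϕ · tan δ = −tan(-21.5°) × tan(+19.279°) = 0.1378, so h₀ = 1.4326 rad = 82.08°.
Daylight = 2h₀/(2π) × 24.00 h = (1.4326/π) × 24.00 = 10.94 h.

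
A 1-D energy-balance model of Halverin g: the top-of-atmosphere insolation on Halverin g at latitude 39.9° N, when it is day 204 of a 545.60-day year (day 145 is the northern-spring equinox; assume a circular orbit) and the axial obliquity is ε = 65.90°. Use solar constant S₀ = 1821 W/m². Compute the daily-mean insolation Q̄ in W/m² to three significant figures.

Q̄ ≈ 764 W/m²

Solar longitude: λ_s = 360° × (204 − 145)/545.60 = 38.930°.
sin δ = sin 65.90° × sin 38.930° = 0.57359, so δ = +35.001°.
cos H₀ = −tan(+39.9°) tan(+35.001°) = -0.5855, H₀ = 2.1963 rad.
Bracket: H₀ sin φ sin δ + cos φ cos δ sin H₀ = 2.1963×0.64145×0.57359 + 0.76717×0.81914×0.81068 = 0.808083 + 0.509447 = 1.317530.
Q̄ = (S₀/π) × [bracket] = (1821/π) × 1.317530 = 763.7 W/m².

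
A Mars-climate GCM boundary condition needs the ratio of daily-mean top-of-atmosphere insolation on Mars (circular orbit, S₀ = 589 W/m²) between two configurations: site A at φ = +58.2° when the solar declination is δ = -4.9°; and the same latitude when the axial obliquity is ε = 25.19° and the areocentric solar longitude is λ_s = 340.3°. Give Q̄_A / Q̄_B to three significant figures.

Q̄_A / Q̄_B ≈ 1.21

— Configuration A (φ=+58.2°):
cos H₀ = −tan(+58.2°) tan(-4.900°) = 0.1383, H₀ = 1.4321 rad.
Bracket: H₀ sin φ sin δ + cos φ cos δ sin H₀ = 1.4321×0.84989×-0.08542 + 0.52696×0.99635×0.99039 = -0.103967 + 0.519991 = 0.416024.
Q̄ = (S₀/π) × [bracket] = (589/π) × 0.416024 = 77.998 W/m².
— Configuration B (φ=+58.2°):
sin δ = sin 25.19° × sin 340.3° = -0.14347, so δ = -8.249°.
cos H₀ = −tan(+58.2°) tan(-8.249°) = 0.2338, H₀ = 1.3348 rad.
Bracket: H₀ sin φ sin δ + cos φ cos δ sin H₀ = 1.3348×0.84989×-0.14347 + 0.52696×0.98965×0.97228 = -0.162757 + 0.507050 = 0.344293.
Q̄ = (S₀/π) × [bracket] = (589/π) × 0.344293 = 64.550 W/m².
Ratio Q̄_A / Q̄_B = 77.998 / 64.550 = 1.208.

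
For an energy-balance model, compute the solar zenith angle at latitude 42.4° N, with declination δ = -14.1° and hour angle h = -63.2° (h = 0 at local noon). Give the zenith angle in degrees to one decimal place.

θ_z = 80.9°

cos θ_z = sin φ sin δ + cos φ cos δ cos h = -0.164270 + 0.322922 = 0.158652.
θ_z = arccos(0.158652) = 80.9°.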